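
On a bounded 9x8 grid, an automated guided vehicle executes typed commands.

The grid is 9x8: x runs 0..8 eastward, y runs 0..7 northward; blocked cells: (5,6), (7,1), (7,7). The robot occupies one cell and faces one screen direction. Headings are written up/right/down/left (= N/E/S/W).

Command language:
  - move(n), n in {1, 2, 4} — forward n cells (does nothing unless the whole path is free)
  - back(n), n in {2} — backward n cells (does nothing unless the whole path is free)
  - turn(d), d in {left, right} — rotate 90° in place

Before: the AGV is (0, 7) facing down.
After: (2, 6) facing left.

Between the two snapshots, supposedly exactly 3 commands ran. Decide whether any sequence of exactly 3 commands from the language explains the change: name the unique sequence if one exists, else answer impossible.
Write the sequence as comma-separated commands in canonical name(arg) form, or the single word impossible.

key: position moved to (2,6) AND the heading swung to W — translation plus rotation needed
initial: (0, 7) facing down
1. move(1) → (0, 6) facing down
2. turn(right) → (0, 6) facing left
3. back(2) → (2, 6) facing left
all 216 alternatives checked — unique.

move(1), turn(right), back(2)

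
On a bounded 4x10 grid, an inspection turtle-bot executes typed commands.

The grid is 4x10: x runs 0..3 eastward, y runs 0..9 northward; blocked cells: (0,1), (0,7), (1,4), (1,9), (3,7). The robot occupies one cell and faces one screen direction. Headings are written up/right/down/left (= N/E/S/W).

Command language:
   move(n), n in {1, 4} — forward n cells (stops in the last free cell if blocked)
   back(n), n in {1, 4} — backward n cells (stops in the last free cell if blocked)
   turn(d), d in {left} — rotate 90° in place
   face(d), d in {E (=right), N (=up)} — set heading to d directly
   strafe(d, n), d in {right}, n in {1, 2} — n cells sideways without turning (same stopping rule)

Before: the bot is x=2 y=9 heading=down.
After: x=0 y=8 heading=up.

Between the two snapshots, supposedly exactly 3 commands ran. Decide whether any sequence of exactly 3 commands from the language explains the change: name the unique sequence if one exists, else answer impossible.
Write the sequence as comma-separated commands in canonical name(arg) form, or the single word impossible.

move(1), strafe(right, 2), face(N)

key: cell and facing (now N) both changed — the 3 commands mix motion and turning
begin: x=2 y=9 heading=down
t=1 move(1) ⇒ x=2 y=8 heading=down
t=2 strafe(right, 2) ⇒ x=0 y=8 heading=down
t=3 face(N) ⇒ x=0 y=8 heading=up
all 729 alternatives checked — unique.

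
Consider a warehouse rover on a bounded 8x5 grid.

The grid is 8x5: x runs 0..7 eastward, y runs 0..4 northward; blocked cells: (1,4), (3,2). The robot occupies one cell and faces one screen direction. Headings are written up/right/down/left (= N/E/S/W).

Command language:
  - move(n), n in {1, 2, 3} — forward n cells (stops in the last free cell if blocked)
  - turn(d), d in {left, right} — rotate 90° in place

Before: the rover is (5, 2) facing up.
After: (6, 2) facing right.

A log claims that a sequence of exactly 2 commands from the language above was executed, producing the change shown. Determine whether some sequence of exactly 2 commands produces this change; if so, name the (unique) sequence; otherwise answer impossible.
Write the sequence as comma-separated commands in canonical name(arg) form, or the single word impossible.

key: running move(1) before turn(right) would end elsewhere — order is forced
begin: (5, 2) facing up
step 1 (turn(right)): (5, 2) facing right
step 2 (move(1)): (6, 2) facing right
all 25 alternatives checked — unique.

turn(right), move(1)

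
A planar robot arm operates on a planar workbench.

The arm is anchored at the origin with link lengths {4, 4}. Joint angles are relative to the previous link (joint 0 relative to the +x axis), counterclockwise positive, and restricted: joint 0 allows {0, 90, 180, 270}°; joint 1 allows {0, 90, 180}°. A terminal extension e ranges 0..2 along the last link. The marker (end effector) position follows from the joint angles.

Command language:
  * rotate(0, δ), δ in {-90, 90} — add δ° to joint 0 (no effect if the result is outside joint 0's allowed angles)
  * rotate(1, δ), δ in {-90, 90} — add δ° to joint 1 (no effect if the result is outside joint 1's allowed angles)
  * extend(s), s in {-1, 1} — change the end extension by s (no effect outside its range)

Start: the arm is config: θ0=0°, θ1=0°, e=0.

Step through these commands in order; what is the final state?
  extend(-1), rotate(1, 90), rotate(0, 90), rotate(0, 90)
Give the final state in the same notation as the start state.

config: θ0=180°, θ1=90°, e=0

start: config: θ0=0°, θ1=0°, e=0
[1] after extend(-1): config: θ0=0°, θ1=0°, e=0
[2] after rotate(1, 90): config: θ0=0°, θ1=90°, e=0
[3] after rotate(0, 90): config: θ0=90°, θ1=90°, e=0
[4] after rotate(0, 90): config: θ0=180°, θ1=90°, e=0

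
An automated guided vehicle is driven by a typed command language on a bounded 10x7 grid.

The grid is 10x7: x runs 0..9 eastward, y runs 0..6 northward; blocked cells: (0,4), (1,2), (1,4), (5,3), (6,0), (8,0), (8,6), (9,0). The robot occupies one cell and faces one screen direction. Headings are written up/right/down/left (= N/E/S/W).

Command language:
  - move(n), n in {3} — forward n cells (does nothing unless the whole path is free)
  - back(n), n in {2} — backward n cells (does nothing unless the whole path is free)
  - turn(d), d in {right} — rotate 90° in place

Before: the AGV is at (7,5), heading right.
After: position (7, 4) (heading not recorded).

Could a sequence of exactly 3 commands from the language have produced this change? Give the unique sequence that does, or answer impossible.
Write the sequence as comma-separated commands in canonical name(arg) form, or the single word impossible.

turn(right), move(3), back(2)

key: running back(2) before turn(right) would end elsewhere — order is forced
t0: at (7,5), heading right
t=1 turn(right) ⇒ at (7,5), heading down
t=2 move(3) ⇒ at (7,2), heading down
t=3 back(2) ⇒ at (7,4), heading down
all 27 alternatives checked — unique.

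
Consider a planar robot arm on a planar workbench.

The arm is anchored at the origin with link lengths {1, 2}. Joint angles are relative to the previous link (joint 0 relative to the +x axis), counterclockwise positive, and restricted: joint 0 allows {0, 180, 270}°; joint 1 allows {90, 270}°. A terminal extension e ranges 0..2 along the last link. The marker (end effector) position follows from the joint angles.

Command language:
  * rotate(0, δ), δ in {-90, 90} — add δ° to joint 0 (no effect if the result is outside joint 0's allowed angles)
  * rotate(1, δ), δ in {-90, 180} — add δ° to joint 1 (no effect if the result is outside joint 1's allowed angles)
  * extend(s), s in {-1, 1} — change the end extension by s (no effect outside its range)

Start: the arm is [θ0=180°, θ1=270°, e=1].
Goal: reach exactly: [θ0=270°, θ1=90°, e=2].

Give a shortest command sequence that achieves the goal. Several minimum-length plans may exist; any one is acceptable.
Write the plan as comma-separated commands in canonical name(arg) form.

rotate(1, 180), rotate(0, 90), extend(1)

initial: [θ0=180°, θ1=270°, e=1]
step 1 (rotate(1, 180)): [θ0=180°, θ1=90°, e=1]
step 2 (rotate(0, 90)): [θ0=270°, θ1=90°, e=1]
step 3 (extend(1)): [θ0=270°, θ1=90°, e=2]
shorter routes all fall short; 3 is best.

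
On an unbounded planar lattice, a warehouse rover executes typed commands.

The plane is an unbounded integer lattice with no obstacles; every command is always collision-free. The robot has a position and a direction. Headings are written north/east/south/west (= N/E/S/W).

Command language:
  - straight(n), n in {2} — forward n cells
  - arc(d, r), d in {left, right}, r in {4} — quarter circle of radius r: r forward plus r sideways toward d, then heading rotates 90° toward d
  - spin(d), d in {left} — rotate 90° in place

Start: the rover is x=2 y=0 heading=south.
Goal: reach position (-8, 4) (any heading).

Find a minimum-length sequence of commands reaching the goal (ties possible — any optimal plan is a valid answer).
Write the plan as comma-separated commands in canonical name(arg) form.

arc(right, 4), straight(2), arc(right, 4), straight(2), straight(2)

begin: x=2 y=0 heading=south
[1] after arc(right, 4): x=-2 y=-4 heading=west
[2] after straight(2): x=-4 y=-4 heading=west
[3] after arc(right, 4): x=-8 y=0 heading=north
[4] after straight(2): x=-8 y=2 heading=north
[5] after straight(2): x=-8 y=4 heading=north
shorter routes all fall short; 5 is best.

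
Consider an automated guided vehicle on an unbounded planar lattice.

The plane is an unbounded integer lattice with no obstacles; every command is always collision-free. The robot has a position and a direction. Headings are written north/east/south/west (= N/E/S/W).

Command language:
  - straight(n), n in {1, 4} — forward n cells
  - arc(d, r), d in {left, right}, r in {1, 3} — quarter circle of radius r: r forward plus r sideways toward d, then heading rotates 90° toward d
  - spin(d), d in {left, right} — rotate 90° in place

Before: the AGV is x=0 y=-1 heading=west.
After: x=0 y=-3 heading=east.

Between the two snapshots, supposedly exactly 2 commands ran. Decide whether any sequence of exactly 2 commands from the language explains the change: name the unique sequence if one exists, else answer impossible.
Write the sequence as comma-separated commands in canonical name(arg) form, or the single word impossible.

key: cell and facing (now E) both changed — the 2 commands mix motion and turning
from: x=0 y=-1 heading=west
step 1 (arc(left, 1)): x=-1 y=-2 heading=south
step 2 (arc(left, 1)): x=0 y=-3 heading=east
all 64 alternatives checked — unique.

arc(left, 1), arc(left, 1)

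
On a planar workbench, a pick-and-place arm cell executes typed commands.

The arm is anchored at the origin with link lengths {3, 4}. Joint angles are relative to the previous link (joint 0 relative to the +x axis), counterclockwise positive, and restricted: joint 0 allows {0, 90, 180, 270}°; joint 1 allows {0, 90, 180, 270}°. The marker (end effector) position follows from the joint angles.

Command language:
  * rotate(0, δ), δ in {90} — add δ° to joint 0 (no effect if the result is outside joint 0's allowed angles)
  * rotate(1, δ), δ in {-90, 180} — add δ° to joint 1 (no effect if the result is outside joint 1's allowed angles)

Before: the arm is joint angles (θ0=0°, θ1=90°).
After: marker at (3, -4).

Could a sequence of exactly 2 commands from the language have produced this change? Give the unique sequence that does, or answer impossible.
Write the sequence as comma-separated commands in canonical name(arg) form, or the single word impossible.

rotate(1, -90), rotate(1, -90)

from: joint angles (θ0=0°, θ1=90°)
step 1 (rotate(1, -90)): joint angles (θ0=0°, θ1=0°)
step 2 (rotate(1, -90)): joint angles (θ0=0°, θ1=270°)
uniquely the one of 9 2-step routes that fits.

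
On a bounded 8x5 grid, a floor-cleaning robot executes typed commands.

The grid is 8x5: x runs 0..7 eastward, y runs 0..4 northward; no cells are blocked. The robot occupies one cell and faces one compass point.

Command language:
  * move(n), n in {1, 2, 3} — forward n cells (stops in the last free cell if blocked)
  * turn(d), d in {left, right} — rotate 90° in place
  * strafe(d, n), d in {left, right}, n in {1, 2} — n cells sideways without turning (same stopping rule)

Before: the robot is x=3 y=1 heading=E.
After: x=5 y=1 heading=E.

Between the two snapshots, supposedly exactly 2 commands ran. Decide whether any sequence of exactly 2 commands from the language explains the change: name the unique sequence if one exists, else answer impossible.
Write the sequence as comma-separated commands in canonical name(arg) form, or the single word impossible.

key: still facing E at the end — nothing in the sequence rotates
start: x=3 y=1 heading=E
t=1 move(1) ⇒ x=4 y=1 heading=E
t=2 move(1) ⇒ x=5 y=1 heading=E
all 81 alternatives checked — unique.

move(1), move(1)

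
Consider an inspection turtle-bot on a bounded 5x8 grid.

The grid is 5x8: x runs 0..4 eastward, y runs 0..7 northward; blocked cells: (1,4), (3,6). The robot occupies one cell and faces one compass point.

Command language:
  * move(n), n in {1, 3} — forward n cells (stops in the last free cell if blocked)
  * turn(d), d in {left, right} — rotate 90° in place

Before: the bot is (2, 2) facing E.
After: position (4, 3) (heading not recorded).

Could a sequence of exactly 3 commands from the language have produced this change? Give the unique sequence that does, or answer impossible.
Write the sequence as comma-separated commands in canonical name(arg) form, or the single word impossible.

move(3), turn(left), move(1)

key: running move(1) before move(3) would end elsewhere — order is forced
from: (2, 2) facing E
[1] after move(3): (4, 2) facing E
[2] after turn(left): (4, 2) facing N
[3] after move(1): (4, 3) facing N
no rival 3-sequence matches.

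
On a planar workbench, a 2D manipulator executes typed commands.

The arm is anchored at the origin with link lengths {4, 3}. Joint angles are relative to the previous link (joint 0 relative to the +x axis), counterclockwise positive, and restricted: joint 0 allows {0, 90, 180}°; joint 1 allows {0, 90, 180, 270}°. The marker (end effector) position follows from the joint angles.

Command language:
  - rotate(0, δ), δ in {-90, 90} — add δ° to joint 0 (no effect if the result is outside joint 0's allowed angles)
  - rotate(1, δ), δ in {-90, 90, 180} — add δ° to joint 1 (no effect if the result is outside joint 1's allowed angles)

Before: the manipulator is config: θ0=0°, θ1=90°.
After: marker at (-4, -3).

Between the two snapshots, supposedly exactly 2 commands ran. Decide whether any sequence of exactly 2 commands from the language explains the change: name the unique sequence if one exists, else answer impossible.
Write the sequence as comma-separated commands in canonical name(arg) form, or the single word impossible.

rotate(0, 90), rotate(0, 90)

begin: config: θ0=0°, θ1=90°
t=1 rotate(0, 90) ⇒ config: θ0=90°, θ1=90°
t=2 rotate(0, 90) ⇒ config: θ0=180°, θ1=90°
uniquely the one of 25 2-step routes that fits.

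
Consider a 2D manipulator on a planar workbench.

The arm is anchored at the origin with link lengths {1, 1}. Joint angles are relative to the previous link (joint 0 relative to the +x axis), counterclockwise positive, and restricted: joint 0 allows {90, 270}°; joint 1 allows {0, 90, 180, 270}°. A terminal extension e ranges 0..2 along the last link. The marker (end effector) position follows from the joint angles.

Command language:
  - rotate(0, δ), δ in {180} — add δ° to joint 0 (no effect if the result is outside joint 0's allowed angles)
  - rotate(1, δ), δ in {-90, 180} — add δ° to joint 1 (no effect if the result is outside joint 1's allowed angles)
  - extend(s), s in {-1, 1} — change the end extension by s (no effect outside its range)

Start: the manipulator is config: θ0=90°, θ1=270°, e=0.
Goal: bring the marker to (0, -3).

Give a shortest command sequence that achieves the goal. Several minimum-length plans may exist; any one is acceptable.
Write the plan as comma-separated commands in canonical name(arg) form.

initial: config: θ0=90°, θ1=270°, e=0
step 1 (rotate(1, 180)): config: θ0=90°, θ1=90°, e=0
step 2 (rotate(0, 180)): config: θ0=270°, θ1=90°, e=0
step 3 (rotate(1, -90)): config: θ0=270°, θ1=0°, e=0
step 4 (extend(1)): config: θ0=270°, θ1=0°, e=1
shorter routes all fall short; 4 is best.

rotate(1, 180), rotate(0, 180), rotate(1, -90), extend(1)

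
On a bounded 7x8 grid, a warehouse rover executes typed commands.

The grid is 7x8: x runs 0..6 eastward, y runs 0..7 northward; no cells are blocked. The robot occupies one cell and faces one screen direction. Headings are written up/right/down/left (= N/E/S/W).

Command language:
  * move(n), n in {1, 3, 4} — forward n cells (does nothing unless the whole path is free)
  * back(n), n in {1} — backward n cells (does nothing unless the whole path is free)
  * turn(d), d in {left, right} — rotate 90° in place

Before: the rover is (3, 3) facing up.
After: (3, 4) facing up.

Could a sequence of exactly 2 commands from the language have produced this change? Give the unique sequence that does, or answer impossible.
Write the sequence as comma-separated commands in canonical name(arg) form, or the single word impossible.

move(1), move(4)

key: heading stays N — no command in the sequence turns
initial: (3, 3) facing up
step 1 (move(1)): (3, 4) facing up
step 2 (move(4)): (3, 4) facing up
no other 2-command option fits: unique.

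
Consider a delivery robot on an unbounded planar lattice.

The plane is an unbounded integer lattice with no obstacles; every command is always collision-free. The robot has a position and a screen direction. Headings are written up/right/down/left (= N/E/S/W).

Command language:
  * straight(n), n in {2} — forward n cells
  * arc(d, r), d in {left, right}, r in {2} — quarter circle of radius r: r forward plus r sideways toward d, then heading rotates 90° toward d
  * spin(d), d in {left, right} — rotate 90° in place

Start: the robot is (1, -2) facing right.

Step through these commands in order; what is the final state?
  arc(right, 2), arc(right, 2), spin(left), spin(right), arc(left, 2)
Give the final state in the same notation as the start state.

(-1, -8) facing down

start: (1, -2) facing right
1. arc(right, 2) → (3, -4) facing down
2. arc(right, 2) → (1, -6) facing left
3. spin(left) → (1, -6) facing down
4. spin(right) → (1, -6) facing left
5. arc(left, 2) → (-1, -8) facing down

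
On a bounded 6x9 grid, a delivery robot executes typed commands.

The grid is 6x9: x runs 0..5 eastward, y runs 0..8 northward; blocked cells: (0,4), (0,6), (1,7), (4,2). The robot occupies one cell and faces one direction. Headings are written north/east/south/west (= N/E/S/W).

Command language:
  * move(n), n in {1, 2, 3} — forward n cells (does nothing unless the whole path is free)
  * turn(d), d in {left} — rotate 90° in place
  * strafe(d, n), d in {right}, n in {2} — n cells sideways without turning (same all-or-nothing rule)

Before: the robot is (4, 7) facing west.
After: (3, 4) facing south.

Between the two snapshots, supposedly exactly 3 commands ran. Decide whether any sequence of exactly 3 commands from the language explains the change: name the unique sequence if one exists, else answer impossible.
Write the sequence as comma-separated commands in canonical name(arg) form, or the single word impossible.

key: running move(3) before move(1) would end elsewhere — order is forced
from: (4, 7) facing west
[1] after move(1): (3, 7) facing west
[2] after turn(left): (3, 7) facing south
[3] after move(3): (3, 4) facing south
no rival 3-sequence matches.

move(1), turn(left), move(3)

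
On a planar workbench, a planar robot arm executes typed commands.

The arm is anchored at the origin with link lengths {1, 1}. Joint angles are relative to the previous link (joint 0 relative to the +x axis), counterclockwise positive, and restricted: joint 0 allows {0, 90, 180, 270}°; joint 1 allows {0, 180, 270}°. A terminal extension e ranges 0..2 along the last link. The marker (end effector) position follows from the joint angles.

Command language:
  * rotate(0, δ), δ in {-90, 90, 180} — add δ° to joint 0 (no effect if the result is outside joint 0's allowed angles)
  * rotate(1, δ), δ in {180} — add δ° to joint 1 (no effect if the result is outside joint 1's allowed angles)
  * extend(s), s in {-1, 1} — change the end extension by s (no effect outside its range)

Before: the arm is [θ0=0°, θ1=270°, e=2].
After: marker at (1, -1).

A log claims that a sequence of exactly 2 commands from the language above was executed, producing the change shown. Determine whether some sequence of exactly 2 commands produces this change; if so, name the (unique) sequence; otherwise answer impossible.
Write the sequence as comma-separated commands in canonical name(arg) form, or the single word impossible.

extend(-1), extend(-1)

begin: [θ0=0°, θ1=270°, e=2]
[1] after extend(-1): [θ0=0°, θ1=270°, e=1]
[2] after extend(-1): [θ0=0°, θ1=270°, e=0]
all 36 alternatives checked — unique.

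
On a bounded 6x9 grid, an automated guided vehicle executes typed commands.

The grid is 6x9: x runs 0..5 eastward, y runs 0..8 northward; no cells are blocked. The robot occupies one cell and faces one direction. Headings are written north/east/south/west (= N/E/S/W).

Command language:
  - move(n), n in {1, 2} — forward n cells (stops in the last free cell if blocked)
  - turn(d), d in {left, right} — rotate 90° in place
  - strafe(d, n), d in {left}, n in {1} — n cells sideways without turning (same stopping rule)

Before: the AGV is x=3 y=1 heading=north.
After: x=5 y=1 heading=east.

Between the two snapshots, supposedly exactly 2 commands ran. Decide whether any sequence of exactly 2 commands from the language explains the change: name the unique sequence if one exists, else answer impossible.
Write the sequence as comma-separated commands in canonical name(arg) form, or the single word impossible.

turn(right), move(2)

key: order matters: swapping turn(right) and move(2) lands elsewhere
from: x=3 y=1 heading=north
t=1 turn(right) ⇒ x=3 y=1 heading=east
t=2 move(2) ⇒ x=5 y=1 heading=east
no rival 2-sequence matches.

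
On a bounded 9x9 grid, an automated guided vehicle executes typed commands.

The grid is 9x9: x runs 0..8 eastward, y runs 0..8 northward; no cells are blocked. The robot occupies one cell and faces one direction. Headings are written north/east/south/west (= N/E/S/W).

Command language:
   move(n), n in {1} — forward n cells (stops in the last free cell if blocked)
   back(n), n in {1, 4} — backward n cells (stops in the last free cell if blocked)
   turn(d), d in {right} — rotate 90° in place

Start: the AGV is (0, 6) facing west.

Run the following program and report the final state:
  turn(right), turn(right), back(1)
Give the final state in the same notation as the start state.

(0, 6) facing east

t0: (0, 6) facing west
[1] after turn(right): (0, 6) facing north
[2] after turn(right): (0, 6) facing east
[3] after back(1): (0, 6) facing east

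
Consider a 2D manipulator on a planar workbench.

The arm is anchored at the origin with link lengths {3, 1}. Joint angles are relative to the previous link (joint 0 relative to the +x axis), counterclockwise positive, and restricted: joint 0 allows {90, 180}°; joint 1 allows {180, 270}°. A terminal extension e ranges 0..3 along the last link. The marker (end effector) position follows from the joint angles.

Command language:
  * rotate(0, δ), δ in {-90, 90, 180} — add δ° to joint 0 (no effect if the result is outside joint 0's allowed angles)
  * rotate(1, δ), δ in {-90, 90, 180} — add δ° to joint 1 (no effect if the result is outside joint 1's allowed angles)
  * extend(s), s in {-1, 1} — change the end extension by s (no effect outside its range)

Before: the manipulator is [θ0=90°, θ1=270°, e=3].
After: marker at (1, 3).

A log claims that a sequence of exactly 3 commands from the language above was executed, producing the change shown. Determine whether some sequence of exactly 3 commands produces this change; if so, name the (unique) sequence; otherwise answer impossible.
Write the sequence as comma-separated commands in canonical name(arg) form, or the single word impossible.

extend(-1), extend(-1), extend(-1)

t0: [θ0=90°, θ1=270°, e=3]
1. extend(-1) → [θ0=90°, θ1=270°, e=2]
2. extend(-1) → [θ0=90°, θ1=270°, e=1]
3. extend(-1) → [θ0=90°, θ1=270°, e=0]
all 512 alternatives checked — unique.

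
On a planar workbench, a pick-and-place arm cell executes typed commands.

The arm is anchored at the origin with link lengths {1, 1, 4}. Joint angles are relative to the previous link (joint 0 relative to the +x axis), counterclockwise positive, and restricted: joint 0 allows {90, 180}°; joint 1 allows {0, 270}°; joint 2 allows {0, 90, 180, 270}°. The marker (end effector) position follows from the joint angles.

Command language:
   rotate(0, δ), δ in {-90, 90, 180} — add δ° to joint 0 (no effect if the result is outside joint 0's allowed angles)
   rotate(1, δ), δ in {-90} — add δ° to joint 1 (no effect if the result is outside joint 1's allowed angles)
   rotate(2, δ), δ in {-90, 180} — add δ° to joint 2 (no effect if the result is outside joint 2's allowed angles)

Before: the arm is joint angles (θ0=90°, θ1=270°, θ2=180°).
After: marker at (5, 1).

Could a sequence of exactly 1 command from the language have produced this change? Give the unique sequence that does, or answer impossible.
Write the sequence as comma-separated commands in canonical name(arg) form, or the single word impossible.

from: joint angles (θ0=90°, θ1=270°, θ2=180°)
step 1 (rotate(2, 180)): joint angles (θ0=90°, θ1=270°, θ2=0°)
all 6 alternatives checked — unique.

rotate(2, 180)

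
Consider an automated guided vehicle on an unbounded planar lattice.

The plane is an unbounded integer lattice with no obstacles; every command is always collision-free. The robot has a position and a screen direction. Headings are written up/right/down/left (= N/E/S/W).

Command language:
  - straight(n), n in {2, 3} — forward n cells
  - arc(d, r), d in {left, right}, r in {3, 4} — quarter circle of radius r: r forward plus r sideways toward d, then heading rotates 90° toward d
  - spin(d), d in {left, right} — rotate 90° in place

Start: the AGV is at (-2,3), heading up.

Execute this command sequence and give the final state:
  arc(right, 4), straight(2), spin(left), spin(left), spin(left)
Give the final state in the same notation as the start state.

initial: at (-2,3), heading up
t=1 arc(right, 4) ⇒ at (2,7), heading right
t=2 straight(2) ⇒ at (4,7), heading right
t=3 spin(left) ⇒ at (4,7), heading up
t=4 spin(left) ⇒ at (4,7), heading left
t=5 spin(left) ⇒ at (4,7), heading down

at (4,7), heading down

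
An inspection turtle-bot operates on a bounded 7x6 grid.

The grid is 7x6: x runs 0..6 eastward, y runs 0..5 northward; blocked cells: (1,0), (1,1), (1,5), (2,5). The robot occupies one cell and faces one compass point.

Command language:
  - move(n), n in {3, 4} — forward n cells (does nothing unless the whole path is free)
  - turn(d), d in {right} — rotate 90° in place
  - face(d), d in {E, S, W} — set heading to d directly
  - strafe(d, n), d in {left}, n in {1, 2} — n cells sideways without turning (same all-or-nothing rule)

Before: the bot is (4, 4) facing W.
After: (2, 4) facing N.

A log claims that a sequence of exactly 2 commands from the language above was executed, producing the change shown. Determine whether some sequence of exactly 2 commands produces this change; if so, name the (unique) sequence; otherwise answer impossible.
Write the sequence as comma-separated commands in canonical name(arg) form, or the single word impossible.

key: order matters: swapping turn(right) and strafe(left, 2) lands elsewhere
from: (4, 4) facing W
[1] after turn(right): (4, 4) facing N
[2] after strafe(left, 2): (2, 4) facing N
no other 2-command option fits: unique.

turn(right), strafe(left, 2)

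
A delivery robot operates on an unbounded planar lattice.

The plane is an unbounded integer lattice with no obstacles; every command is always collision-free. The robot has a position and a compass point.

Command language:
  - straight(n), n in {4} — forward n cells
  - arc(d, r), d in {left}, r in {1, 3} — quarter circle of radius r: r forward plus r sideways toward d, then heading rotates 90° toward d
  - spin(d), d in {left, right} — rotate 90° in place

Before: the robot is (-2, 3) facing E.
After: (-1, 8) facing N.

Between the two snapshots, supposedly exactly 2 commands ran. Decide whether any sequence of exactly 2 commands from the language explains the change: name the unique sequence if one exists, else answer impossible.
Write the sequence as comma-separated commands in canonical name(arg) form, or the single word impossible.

arc(left, 1), straight(4)

key: position moved to (-1,8) AND the heading swung to N — translation plus rotation needed
t0: (-2, 3) facing E
step 1 (arc(left, 1)): (-1, 4) facing N
step 2 (straight(4)): (-1, 8) facing N
no rival 2-sequence matches.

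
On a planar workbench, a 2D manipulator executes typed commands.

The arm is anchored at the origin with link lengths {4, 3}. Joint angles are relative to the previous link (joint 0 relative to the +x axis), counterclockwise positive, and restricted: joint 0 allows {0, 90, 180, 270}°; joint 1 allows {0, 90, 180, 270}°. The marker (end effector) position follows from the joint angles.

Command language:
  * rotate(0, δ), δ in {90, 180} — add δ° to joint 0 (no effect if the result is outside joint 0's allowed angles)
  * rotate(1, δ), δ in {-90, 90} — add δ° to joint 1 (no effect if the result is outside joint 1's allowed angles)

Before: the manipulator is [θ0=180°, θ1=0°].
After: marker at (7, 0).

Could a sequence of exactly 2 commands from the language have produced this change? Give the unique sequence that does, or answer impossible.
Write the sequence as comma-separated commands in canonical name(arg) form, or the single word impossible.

initial: [θ0=180°, θ1=0°]
[1] after rotate(0, 90): [θ0=270°, θ1=0°]
[2] after rotate(0, 90): [θ0=0°, θ1=0°]
no rival 2-sequence matches.

rotate(0, 90), rotate(0, 90)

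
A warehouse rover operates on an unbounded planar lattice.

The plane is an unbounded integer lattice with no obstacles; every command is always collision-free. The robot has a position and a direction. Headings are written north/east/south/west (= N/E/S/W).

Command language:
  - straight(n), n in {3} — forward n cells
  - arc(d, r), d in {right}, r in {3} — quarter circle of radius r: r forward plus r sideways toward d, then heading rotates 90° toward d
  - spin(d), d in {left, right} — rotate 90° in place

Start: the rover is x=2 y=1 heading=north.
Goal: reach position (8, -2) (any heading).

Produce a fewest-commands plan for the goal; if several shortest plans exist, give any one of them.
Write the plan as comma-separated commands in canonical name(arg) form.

t0: x=2 y=1 heading=north
t=1 spin(right) ⇒ x=2 y=1 heading=east
t=2 straight(3) ⇒ x=5 y=1 heading=east
t=3 arc(right, 3) ⇒ x=8 y=-2 heading=south
minimal: 3 command(s), checked below 3.

spin(right), straight(3), arc(right, 3)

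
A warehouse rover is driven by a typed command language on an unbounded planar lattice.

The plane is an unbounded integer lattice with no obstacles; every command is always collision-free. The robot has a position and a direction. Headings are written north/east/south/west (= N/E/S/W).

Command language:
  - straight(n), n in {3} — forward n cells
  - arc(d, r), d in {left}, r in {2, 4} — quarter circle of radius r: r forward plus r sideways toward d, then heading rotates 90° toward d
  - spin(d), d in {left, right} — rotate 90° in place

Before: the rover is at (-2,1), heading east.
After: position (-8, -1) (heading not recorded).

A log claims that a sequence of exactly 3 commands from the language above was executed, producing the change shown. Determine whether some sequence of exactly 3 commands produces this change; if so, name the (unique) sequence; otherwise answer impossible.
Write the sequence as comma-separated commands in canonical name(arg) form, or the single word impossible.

spin(left), arc(left, 2), arc(left, 4)

key: running arc(left, 4) before spin(left) would end elsewhere — order is forced
from: at (-2,1), heading east
1. spin(left) → at (-2,1), heading north
2. arc(left, 2) → at (-4,3), heading west
3. arc(left, 4) → at (-8,-1), heading south
all 125 alternatives checked — unique.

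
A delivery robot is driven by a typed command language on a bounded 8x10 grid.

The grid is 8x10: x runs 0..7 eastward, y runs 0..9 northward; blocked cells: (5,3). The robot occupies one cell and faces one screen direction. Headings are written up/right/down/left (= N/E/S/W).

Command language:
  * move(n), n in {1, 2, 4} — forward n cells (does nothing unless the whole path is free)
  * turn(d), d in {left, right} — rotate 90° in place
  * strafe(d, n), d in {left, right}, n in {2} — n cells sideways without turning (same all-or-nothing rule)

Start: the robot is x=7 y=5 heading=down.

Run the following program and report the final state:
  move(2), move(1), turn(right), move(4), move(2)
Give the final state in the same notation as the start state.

begin: x=7 y=5 heading=down
t=1 move(2) ⇒ x=7 y=3 heading=down
t=2 move(1) ⇒ x=7 y=2 heading=down
t=3 turn(right) ⇒ x=7 y=2 heading=left
t=4 move(4) ⇒ x=3 y=2 heading=left
t=5 move(2) ⇒ x=1 y=2 heading=left

x=1 y=2 heading=left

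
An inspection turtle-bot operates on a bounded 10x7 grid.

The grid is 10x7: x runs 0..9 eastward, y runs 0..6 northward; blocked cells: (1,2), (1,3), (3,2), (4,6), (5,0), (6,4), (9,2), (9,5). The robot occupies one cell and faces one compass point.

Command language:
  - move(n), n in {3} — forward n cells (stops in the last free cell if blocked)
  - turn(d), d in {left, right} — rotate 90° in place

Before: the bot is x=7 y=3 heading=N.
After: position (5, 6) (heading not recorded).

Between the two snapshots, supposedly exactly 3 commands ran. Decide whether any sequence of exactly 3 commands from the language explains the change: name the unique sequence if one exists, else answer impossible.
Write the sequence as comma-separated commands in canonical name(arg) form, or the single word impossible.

move(3), turn(left), move(3)

key: the second move(3) is stopped early by the blocked cell at (4,6)
t0: x=7 y=3 heading=N
step 1 (move(3)): x=7 y=6 heading=N
step 2 (turn(left)): x=7 y=6 heading=W
step 3 (move(3)): x=5 y=6 heading=W
uniquely the one of 27 3-step routes that fits.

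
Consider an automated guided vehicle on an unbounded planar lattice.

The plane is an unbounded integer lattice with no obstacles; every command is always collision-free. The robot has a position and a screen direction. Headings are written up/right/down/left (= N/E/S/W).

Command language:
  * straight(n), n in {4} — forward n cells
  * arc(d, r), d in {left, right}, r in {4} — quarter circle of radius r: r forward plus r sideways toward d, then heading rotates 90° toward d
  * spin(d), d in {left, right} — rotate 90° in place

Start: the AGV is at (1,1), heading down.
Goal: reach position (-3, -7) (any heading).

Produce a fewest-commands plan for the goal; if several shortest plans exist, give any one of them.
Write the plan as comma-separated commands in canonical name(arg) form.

straight(4), arc(right, 4)

start: at (1,1), heading down
[1] after straight(4): at (1,-3), heading down
[2] after arc(right, 4): at (-3,-7), heading left
no 1-step plan works, so 2 is optimal.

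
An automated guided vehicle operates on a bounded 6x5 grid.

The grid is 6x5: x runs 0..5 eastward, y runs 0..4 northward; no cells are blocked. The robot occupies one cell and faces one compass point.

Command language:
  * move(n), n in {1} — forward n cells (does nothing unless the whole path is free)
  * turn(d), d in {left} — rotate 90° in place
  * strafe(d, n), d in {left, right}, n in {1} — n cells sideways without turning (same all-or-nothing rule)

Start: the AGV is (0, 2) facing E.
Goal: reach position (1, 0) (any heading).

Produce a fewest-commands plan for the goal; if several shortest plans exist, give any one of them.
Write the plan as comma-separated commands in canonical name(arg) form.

strafe(right, 1), strafe(right, 1), move(1)

from: (0, 2) facing E
step 1 (strafe(right, 1)): (0, 1) facing E
step 2 (strafe(right, 1)): (0, 0) facing E
step 3 (move(1)): (1, 0) facing E
no 2-step plan works, so 3 is optimal.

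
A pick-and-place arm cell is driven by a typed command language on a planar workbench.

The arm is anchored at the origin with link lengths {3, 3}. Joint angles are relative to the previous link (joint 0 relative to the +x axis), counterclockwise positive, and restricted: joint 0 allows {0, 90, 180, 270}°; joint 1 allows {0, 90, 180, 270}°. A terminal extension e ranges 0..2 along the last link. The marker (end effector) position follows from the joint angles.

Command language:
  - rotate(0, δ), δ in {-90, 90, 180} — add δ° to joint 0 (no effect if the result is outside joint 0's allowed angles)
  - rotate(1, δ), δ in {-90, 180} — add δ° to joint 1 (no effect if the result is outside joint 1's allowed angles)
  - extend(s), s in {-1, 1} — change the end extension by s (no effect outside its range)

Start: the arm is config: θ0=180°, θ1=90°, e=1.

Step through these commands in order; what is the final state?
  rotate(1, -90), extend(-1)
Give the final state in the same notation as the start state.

from: config: θ0=180°, θ1=90°, e=1
[1] after rotate(1, -90): config: θ0=180°, θ1=0°, e=1
[2] after extend(-1): config: θ0=180°, θ1=0°, e=0

config: θ0=180°, θ1=0°, e=0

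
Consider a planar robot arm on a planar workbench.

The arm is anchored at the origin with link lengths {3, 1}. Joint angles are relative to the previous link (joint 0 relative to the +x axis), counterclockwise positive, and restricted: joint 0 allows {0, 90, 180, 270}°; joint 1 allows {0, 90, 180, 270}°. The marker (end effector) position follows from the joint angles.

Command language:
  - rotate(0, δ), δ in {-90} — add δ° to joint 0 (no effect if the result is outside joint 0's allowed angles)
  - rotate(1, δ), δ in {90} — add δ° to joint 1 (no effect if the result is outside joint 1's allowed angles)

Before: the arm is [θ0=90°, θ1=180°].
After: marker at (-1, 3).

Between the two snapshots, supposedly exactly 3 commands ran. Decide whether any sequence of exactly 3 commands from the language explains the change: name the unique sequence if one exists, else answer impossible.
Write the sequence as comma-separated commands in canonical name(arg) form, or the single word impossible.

initial: [θ0=90°, θ1=180°]
1. rotate(1, 90) → [θ0=90°, θ1=270°]
2. rotate(1, 90) → [θ0=90°, θ1=0°]
3. rotate(1, 90) → [θ0=90°, θ1=90°]
all 8 alternatives checked — unique.

rotate(1, 90), rotate(1, 90), rotate(1, 90)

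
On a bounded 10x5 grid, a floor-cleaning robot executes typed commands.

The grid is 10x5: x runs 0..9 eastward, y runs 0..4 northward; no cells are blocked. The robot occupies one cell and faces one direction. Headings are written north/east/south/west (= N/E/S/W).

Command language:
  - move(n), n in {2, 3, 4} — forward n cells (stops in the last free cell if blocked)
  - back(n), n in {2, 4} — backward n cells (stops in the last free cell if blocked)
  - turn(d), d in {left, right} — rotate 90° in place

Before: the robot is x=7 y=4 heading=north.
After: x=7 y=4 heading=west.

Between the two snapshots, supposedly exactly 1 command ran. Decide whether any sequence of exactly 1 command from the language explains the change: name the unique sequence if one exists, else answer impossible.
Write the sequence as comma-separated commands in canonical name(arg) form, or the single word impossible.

key: (7,4) unchanged — the single command moves nothing
from: x=7 y=4 heading=north
[1] after turn(left): x=7 y=4 heading=west
all 7 alternatives checked — unique.

turn(left)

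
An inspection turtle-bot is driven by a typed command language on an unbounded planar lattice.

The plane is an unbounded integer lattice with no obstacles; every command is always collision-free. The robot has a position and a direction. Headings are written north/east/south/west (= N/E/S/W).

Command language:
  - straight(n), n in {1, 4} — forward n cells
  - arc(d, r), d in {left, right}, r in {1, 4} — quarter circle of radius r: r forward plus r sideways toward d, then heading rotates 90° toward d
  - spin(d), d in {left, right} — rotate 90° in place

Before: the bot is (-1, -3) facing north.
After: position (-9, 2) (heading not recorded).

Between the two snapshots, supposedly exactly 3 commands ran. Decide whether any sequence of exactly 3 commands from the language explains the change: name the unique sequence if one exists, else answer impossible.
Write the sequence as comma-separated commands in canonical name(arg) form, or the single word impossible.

straight(1), arc(left, 4), straight(4)

key: order matters: swapping straight(1) and straight(4) lands elsewhere
initial: (-1, -3) facing north
step 1 (straight(1)): (-1, -2) facing north
step 2 (arc(left, 4)): (-5, 2) facing west
step 3 (straight(4)): (-9, 2) facing west
all 512 alternatives checked — unique.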